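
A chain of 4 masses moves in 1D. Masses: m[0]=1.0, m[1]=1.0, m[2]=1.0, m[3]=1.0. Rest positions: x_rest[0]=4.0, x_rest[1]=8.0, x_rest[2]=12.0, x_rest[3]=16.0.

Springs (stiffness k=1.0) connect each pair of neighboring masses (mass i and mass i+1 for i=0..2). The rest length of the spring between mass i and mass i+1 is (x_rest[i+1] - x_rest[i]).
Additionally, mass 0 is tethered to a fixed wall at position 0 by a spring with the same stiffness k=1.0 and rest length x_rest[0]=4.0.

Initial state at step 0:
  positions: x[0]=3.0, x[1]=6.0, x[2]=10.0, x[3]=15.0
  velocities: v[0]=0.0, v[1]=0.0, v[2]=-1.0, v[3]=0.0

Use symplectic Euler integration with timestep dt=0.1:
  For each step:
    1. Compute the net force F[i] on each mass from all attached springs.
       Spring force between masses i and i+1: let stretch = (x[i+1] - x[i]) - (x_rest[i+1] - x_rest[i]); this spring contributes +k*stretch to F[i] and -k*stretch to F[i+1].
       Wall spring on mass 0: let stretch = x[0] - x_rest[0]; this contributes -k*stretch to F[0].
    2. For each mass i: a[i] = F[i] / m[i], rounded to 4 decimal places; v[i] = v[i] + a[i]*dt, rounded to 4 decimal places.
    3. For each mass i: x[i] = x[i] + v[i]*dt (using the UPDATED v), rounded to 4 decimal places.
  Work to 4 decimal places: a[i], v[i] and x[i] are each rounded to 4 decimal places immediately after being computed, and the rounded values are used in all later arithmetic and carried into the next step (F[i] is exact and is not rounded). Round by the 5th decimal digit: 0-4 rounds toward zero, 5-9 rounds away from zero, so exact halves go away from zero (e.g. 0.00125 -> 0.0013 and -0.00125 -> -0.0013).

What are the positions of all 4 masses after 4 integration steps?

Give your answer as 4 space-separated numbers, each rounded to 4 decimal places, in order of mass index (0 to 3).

Answer: 3.0014 6.0887 9.7166 14.8931

Derivation:
Step 0: x=[3.0000 6.0000 10.0000 15.0000] v=[0.0000 0.0000 -1.0000 0.0000]
Step 1: x=[3.0000 6.0100 9.9100 14.9900] v=[0.0000 0.1000 -0.9000 -0.1000]
Step 2: x=[3.0001 6.0289 9.8318 14.9692] v=[0.0010 0.1890 -0.7820 -0.2080]
Step 3: x=[3.0005 6.0555 9.7669 14.9370] v=[0.0039 0.2664 -0.6486 -0.3217]
Step 4: x=[3.0014 6.0887 9.7166 14.8931] v=[0.0094 0.3320 -0.5027 -0.4387]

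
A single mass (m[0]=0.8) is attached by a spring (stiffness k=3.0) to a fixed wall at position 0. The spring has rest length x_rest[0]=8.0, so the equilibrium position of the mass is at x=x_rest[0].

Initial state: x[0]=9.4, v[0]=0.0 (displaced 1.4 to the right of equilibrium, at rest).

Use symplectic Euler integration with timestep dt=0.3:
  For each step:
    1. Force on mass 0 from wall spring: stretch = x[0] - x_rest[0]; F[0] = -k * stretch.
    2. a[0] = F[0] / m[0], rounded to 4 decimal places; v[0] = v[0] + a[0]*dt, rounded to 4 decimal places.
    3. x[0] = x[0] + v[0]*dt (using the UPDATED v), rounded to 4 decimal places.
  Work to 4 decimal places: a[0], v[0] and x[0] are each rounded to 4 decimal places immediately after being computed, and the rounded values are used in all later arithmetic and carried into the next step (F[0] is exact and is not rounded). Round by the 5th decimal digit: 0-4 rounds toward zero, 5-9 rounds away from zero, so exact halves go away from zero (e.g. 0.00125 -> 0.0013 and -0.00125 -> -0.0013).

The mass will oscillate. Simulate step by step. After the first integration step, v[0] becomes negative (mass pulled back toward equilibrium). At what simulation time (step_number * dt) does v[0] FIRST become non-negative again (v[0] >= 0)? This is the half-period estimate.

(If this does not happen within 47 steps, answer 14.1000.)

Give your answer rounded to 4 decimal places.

Answer: 1.8000

Derivation:
Step 0: x=[9.4000] v=[0.0000]
Step 1: x=[8.9275] v=[-1.5750]
Step 2: x=[8.1420] v=[-2.6184]
Step 3: x=[7.3085] v=[-2.7782]
Step 4: x=[6.7084] v=[-2.0003]
Step 5: x=[6.5442] v=[-0.5473]
Step 6: x=[6.8714] v=[1.0905]
First v>=0 after going negative at step 6, time=1.8000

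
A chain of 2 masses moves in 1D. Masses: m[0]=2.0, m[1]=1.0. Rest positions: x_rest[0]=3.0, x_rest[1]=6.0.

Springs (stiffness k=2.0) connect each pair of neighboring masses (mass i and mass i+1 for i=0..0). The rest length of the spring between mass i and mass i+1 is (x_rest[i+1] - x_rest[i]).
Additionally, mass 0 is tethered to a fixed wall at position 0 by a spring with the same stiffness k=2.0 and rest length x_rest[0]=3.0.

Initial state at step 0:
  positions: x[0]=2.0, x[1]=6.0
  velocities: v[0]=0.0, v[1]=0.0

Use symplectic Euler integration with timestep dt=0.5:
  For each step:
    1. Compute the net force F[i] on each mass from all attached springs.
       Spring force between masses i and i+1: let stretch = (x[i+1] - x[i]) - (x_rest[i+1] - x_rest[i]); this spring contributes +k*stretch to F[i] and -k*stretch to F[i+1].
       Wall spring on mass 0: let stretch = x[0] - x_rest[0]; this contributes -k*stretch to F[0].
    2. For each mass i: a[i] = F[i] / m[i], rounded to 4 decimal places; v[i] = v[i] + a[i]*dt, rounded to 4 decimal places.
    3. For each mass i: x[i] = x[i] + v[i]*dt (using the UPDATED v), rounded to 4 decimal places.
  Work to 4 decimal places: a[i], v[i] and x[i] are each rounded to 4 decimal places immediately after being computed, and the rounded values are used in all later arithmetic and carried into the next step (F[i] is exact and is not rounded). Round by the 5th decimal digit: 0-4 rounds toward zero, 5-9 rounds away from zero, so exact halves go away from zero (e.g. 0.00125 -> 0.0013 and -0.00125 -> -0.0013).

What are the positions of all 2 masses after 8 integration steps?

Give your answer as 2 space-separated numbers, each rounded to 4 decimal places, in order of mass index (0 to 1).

Answer: 3.6765 6.4716

Derivation:
Step 0: x=[2.0000 6.0000] v=[0.0000 0.0000]
Step 1: x=[2.5000 5.5000] v=[1.0000 -1.0000]
Step 2: x=[3.1250 5.0000] v=[1.2500 -1.0000]
Step 3: x=[3.4375 5.0625] v=[0.6250 0.1250]
Step 4: x=[3.2969 5.8125] v=[-0.2813 1.5000]
Step 5: x=[2.9609 6.8047] v=[-0.6720 1.9844]
Step 6: x=[2.8456 7.3750] v=[-0.2306 1.1406]
Step 7: x=[3.1513 7.1806] v=[0.6113 -0.3888]
Step 8: x=[3.6765 6.4716] v=[1.0503 -1.4181]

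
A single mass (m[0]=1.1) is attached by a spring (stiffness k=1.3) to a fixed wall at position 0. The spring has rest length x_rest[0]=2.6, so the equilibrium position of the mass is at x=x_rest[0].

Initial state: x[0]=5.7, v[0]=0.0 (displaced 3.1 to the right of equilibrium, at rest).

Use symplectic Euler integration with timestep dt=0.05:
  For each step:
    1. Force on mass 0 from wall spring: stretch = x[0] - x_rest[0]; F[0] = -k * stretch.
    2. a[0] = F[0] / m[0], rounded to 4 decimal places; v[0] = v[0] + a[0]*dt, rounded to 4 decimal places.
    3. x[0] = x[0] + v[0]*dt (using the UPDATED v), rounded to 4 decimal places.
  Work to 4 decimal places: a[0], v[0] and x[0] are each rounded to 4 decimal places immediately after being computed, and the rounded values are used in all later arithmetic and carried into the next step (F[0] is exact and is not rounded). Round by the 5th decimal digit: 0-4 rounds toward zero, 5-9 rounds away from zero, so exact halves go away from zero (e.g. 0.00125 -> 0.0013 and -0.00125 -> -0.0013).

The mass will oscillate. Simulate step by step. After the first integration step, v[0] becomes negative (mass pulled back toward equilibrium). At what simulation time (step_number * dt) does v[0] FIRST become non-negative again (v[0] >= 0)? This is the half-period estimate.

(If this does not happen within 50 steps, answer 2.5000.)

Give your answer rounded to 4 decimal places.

Step 0: x=[5.7000] v=[0.0000]
Step 1: x=[5.6908] v=[-0.1832]
Step 2: x=[5.6725] v=[-0.3658]
Step 3: x=[5.6451] v=[-0.5474]
Step 4: x=[5.6087] v=[-0.7273]
Step 5: x=[5.5634] v=[-0.9051]
Step 6: x=[5.5094] v=[-1.0802]
Step 7: x=[5.4468] v=[-1.2521]
Step 8: x=[5.3758] v=[-1.4203]
Step 9: x=[5.2966] v=[-1.5843]
Step 10: x=[5.2094] v=[-1.7436]
Step 11: x=[5.1145] v=[-1.8978]
Step 12: x=[5.0122] v=[-2.0464]
Step 13: x=[4.9028] v=[-2.1889]
Step 14: x=[4.7866] v=[-2.3250]
Step 15: x=[4.6639] v=[-2.4542]
Step 16: x=[4.5351] v=[-2.5762]
Step 17: x=[4.4006] v=[-2.6905]
Step 18: x=[4.2608] v=[-2.7969]
Step 19: x=[4.1161] v=[-2.8950]
Step 20: x=[3.9669] v=[-2.9846]
Step 21: x=[3.8136] v=[-3.0654]
Step 22: x=[3.6567] v=[-3.1371]
Step 23: x=[3.4967] v=[-3.1995]
Step 24: x=[3.3341] v=[-3.2525]
Step 25: x=[3.1693] v=[-3.2959]
Step 26: x=[3.0028] v=[-3.3295]
Step 27: x=[2.8351] v=[-3.3533]
Step 28: x=[2.6667] v=[-3.3672]
Step 29: x=[2.4981] v=[-3.3711]
Step 30: x=[2.3298] v=[-3.3651]
Step 31: x=[2.1623] v=[-3.3491]
Step 32: x=[1.9961] v=[-3.3232]
Step 33: x=[1.8317] v=[-3.2875]
Step 34: x=[1.6696] v=[-3.2421]
Step 35: x=[1.5102] v=[-3.1871]
Step 36: x=[1.3541] v=[-3.1227]
Step 37: x=[1.2016] v=[-3.0491]
Step 38: x=[1.0533] v=[-2.9665]
Step 39: x=[0.9095] v=[-2.8751]
Step 40: x=[0.7707] v=[-2.7752]
Step 41: x=[0.6373] v=[-2.6671]
Step 42: x=[0.5097] v=[-2.5511]
Step 43: x=[0.3883] v=[-2.4276]
Step 44: x=[0.2735] v=[-2.2969]
Step 45: x=[0.1655] v=[-2.1594]
Step 46: x=[0.0647] v=[-2.0155]
Step 47: x=[-0.0286] v=[-1.8657]
Step 48: x=[-0.1141] v=[-1.7104]
Step 49: x=[-0.1916] v=[-1.5500]
Step 50: x=[-0.2609] v=[-1.3850]
v[0] did not become non-negative within 50 steps; using fallback time=2.5000

Answer: 2.5000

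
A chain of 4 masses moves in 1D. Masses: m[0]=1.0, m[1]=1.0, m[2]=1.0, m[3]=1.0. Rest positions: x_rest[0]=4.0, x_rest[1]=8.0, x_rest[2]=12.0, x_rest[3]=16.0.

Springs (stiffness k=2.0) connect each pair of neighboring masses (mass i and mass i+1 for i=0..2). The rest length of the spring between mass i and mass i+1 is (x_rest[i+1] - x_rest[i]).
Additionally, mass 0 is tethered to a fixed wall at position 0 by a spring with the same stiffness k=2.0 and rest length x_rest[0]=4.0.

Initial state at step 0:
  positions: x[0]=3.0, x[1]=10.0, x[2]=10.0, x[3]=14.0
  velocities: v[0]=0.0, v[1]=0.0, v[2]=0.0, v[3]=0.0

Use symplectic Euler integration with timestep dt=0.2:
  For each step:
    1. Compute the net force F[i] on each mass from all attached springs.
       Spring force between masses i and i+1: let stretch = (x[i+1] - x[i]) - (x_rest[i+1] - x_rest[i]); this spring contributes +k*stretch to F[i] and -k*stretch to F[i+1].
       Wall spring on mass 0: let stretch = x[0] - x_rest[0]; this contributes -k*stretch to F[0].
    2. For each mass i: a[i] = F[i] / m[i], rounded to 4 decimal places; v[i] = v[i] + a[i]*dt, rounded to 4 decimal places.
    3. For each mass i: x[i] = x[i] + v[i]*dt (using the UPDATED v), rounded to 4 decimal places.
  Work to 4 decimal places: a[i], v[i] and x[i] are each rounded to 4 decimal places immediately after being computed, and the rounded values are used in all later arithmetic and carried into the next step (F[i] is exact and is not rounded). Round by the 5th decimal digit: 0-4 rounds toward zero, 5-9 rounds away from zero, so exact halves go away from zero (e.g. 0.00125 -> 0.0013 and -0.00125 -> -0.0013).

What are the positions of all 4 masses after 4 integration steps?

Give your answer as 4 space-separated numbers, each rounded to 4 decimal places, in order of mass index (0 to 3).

Step 0: x=[3.0000 10.0000 10.0000 14.0000] v=[0.0000 0.0000 0.0000 0.0000]
Step 1: x=[3.3200 9.4400 10.3200 14.0000] v=[1.6000 -2.8000 1.6000 0.0000]
Step 2: x=[3.8640 8.4608 10.8640 14.0256] v=[2.7200 -4.8960 2.7200 0.1280]
Step 3: x=[4.4666 7.3061 11.4687 14.1183] v=[3.0131 -5.7734 3.0234 0.4634]
Step 4: x=[4.9391 6.2573 11.9523 14.3190] v=[2.3623 -5.2442 2.4182 1.0036]

Answer: 4.9391 6.2573 11.9523 14.3190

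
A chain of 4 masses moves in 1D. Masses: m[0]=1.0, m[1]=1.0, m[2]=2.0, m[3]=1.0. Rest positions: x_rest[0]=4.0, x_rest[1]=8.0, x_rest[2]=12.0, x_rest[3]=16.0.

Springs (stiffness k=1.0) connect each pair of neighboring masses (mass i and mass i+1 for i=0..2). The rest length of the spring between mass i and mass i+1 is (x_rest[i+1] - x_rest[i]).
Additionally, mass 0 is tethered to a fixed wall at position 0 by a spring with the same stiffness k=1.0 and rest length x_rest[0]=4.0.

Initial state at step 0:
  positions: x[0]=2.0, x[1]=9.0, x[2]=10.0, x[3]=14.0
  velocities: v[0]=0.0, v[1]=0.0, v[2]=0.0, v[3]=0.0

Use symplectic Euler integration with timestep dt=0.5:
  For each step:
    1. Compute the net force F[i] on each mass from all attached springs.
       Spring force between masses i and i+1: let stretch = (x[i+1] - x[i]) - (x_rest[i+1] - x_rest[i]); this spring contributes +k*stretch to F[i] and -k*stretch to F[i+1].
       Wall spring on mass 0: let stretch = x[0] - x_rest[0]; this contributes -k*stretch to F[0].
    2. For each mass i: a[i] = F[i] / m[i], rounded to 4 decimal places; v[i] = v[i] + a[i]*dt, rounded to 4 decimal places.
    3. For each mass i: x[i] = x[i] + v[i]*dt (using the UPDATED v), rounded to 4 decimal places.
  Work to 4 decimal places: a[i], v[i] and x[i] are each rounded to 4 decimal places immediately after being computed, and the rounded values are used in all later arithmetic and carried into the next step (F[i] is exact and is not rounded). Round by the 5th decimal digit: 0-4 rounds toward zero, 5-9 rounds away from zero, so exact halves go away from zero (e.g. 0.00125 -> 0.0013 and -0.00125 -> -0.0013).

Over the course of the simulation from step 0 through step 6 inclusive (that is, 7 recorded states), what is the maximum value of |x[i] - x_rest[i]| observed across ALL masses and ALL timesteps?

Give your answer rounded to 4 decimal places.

Answer: 3.1171

Derivation:
Step 0: x=[2.0000 9.0000 10.0000 14.0000] v=[0.0000 0.0000 0.0000 0.0000]
Step 1: x=[3.2500 7.5000 10.3750 14.0000] v=[2.5000 -3.0000 0.7500 0.0000]
Step 2: x=[4.7500 5.6563 10.8438 14.0938] v=[3.0000 -3.6875 0.9375 0.1875]
Step 3: x=[5.2891 4.8829 11.0704 14.3751] v=[1.0782 -1.5469 0.4531 0.5625]
Step 4: x=[4.4044 5.7579 10.9366 14.8302] v=[-1.7695 1.7500 -0.2676 0.9102]
Step 5: x=[2.7569 7.5892 10.6422 15.3119] v=[-3.2950 3.6626 -0.5889 0.9634]
Step 6: x=[1.6283 8.9757 10.5499 15.6262] v=[-2.2573 2.7730 -0.1847 0.6286]
Max displacement = 3.1171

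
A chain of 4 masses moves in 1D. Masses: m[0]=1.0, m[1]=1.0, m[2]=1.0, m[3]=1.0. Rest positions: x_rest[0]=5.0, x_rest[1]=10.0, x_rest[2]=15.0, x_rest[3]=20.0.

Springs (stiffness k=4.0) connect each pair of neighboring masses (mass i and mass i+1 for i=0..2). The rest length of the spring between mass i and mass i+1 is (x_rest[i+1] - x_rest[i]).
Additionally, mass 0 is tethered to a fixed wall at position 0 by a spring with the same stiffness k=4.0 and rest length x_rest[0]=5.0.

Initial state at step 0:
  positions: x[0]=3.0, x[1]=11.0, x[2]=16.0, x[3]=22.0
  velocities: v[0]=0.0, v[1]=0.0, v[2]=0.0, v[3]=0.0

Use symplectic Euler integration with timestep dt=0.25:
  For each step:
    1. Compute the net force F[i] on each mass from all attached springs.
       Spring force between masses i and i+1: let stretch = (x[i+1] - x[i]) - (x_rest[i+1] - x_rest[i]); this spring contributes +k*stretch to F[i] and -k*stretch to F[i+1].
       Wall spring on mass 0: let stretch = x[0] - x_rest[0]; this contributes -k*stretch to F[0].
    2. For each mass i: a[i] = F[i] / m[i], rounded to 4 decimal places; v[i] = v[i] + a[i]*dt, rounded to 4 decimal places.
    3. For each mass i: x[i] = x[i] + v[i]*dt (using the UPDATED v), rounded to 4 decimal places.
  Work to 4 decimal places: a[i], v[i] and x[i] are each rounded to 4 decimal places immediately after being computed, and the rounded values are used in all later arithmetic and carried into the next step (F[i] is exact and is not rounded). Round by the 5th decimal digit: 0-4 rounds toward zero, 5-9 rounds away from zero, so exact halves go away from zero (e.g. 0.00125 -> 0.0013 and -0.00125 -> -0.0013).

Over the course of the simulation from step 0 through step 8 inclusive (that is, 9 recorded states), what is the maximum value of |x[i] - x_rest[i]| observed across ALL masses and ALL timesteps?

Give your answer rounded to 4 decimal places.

Answer: 2.5171

Derivation:
Step 0: x=[3.0000 11.0000 16.0000 22.0000] v=[0.0000 0.0000 0.0000 0.0000]
Step 1: x=[4.2500 10.2500 16.2500 21.7500] v=[5.0000 -3.0000 1.0000 -1.0000]
Step 2: x=[5.9375 9.5000 16.3750 21.3750] v=[6.7500 -3.0000 0.5000 -1.5000]
Step 3: x=[7.0313 9.5781 16.0313 21.0000] v=[4.3750 0.3125 -1.3750 -1.5000]
Step 4: x=[7.0039 10.6328 15.3164 20.6328] v=[-0.1095 4.2189 -2.8595 -1.4687]
Step 5: x=[6.1328 11.9512 14.7597 20.1865] v=[-3.4845 5.2736 -2.2267 -1.7851]
Step 6: x=[5.1831 12.5171 14.8576 19.6335] v=[-3.7989 2.2637 0.3916 -2.2119]
Step 7: x=[4.7711 11.8347 15.5644 19.1366] v=[-1.6480 -2.7298 2.8270 -1.9878]
Step 8: x=[4.9322 10.3188 16.2318 18.9966] v=[0.6445 -6.0637 2.6695 -0.5600]
Max displacement = 2.5171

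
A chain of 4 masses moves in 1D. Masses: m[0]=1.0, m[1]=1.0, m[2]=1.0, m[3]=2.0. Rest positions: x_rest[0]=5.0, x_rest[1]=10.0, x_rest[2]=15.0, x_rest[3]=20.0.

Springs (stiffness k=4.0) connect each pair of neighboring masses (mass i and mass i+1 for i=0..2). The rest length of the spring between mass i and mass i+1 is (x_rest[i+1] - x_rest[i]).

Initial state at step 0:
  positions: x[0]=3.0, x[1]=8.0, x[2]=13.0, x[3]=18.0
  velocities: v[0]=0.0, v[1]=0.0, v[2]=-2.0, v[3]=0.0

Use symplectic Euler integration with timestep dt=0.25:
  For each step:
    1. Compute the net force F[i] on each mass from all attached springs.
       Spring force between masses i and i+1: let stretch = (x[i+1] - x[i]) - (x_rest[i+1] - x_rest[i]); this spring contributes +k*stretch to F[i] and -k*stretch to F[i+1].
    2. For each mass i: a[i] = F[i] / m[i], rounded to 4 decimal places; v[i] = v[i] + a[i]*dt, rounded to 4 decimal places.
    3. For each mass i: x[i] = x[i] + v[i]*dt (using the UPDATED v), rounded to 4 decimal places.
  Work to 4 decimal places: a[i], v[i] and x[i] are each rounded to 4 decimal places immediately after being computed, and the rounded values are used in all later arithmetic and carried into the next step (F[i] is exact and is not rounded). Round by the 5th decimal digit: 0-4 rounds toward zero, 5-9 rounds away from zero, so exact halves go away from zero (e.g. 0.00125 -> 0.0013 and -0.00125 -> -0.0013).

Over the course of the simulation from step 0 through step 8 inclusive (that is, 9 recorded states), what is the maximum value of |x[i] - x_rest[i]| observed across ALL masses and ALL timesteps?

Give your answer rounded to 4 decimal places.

Answer: 3.0923

Derivation:
Step 0: x=[3.0000 8.0000 13.0000 18.0000] v=[0.0000 0.0000 -2.0000 0.0000]
Step 1: x=[3.0000 8.0000 12.5000 18.0000] v=[0.0000 0.0000 -2.0000 0.0000]
Step 2: x=[3.0000 7.8750 12.2500 17.9375] v=[0.0000 -0.5000 -1.0000 -0.2500]
Step 3: x=[2.9688 7.6250 12.3281 17.7891] v=[-0.1250 -1.0000 0.3125 -0.5938]
Step 4: x=[2.8516 7.3867 12.5957 17.5830] v=[-0.4688 -0.9531 1.0704 -0.8243]
Step 5: x=[2.6182 7.3169 12.8079 17.3785] v=[-0.9337 -0.2792 0.8487 -0.8180]
Step 6: x=[2.3095 7.4452 12.7900 17.2277] v=[-1.2350 0.5131 -0.0717 -0.6033]
Step 7: x=[2.0347 7.6258 12.5453 17.1472] v=[-1.0993 0.7222 -0.9788 -0.3222]
Step 8: x=[1.9077 7.6385 12.2212 17.1164] v=[-0.5082 0.0506 -1.2964 -0.1232]
Max displacement = 3.0923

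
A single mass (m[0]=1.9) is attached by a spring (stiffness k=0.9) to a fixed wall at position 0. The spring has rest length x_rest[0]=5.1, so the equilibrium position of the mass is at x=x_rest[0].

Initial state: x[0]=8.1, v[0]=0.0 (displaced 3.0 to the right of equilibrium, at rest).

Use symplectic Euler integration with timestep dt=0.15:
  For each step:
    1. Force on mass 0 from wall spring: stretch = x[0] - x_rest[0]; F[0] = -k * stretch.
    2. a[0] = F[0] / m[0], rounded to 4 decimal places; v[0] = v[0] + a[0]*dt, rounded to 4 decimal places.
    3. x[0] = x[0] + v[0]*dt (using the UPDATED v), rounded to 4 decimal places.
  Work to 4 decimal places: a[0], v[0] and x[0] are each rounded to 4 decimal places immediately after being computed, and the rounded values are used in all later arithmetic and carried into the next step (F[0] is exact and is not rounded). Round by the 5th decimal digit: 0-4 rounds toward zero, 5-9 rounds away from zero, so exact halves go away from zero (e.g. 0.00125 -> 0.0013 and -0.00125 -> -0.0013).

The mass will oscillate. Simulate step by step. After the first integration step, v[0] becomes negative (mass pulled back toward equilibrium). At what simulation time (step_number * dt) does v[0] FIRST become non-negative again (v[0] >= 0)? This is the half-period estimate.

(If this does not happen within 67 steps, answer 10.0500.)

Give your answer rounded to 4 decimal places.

Step 0: x=[8.1000] v=[0.0000]
Step 1: x=[8.0680] v=[-0.2132]
Step 2: x=[8.0044] v=[-0.4241]
Step 3: x=[7.9098] v=[-0.6305]
Step 4: x=[7.7853] v=[-0.8302]
Step 5: x=[7.6322] v=[-1.0210]
Step 6: x=[7.4521] v=[-1.2009]
Step 7: x=[7.2469] v=[-1.3680]
Step 8: x=[7.0188] v=[-1.5206]
Step 9: x=[6.7703] v=[-1.6569]
Step 10: x=[6.5040] v=[-1.7756]
Step 11: x=[6.2227] v=[-1.8754]
Step 12: x=[5.9294] v=[-1.9552]
Step 13: x=[5.6273] v=[-2.0141]
Step 14: x=[5.3196] v=[-2.0516]
Step 15: x=[5.0095] v=[-2.0672]
Step 16: x=[4.7004] v=[-2.0608]
Step 17: x=[4.3955] v=[-2.0324]
Step 18: x=[4.0982] v=[-1.9823]
Step 19: x=[3.8115] v=[-1.9111]
Step 20: x=[3.5386] v=[-1.8196]
Step 21: x=[3.2823] v=[-1.7087]
Step 22: x=[3.0454] v=[-1.5796]
Step 23: x=[2.8304] v=[-1.4336]
Step 24: x=[2.6396] v=[-1.2723]
Step 25: x=[2.4750] v=[-1.0975]
Step 26: x=[2.3384] v=[-0.9110]
Step 27: x=[2.2312] v=[-0.7148]
Step 28: x=[2.1546] v=[-0.5110]
Step 29: x=[2.1093] v=[-0.3017]
Step 30: x=[2.0959] v=[-0.0892]
Step 31: x=[2.1145] v=[0.1243]
First v>=0 after going negative at step 31, time=4.6500

Answer: 4.6500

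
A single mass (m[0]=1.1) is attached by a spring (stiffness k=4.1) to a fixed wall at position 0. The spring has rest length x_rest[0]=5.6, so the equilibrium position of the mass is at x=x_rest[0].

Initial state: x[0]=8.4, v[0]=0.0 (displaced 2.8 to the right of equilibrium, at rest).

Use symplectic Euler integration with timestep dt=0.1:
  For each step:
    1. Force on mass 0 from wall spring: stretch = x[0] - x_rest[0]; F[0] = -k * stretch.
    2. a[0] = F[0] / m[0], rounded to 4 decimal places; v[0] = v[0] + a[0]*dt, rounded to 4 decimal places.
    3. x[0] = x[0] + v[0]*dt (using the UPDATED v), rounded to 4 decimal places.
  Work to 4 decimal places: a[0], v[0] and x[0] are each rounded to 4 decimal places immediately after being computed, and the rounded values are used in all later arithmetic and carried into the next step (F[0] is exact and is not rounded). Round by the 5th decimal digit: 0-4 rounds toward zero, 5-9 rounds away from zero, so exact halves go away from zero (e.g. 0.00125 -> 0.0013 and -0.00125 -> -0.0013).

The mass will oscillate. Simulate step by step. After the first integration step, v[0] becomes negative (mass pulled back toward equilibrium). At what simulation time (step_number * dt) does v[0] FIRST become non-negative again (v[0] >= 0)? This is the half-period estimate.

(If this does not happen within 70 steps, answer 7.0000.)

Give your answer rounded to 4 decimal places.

Answer: 1.7000

Derivation:
Step 0: x=[8.4000] v=[0.0000]
Step 1: x=[8.2956] v=[-1.0436]
Step 2: x=[8.0908] v=[-2.0483]
Step 3: x=[7.7931] v=[-2.9767]
Step 4: x=[7.4137] v=[-3.7941]
Step 5: x=[6.9667] v=[-4.4701]
Step 6: x=[6.4688] v=[-4.9795]
Step 7: x=[5.9385] v=[-5.3033]
Step 8: x=[5.3956] v=[-5.4295]
Step 9: x=[4.8603] v=[-5.3533]
Step 10: x=[4.3525] v=[-5.0776]
Step 11: x=[3.8912] v=[-4.6126]
Step 12: x=[3.4936] v=[-3.9757]
Step 13: x=[3.1745] v=[-3.1906]
Step 14: x=[2.9458] v=[-2.2866]
Step 15: x=[2.8161] v=[-1.2973]
Step 16: x=[2.7901] v=[-0.2597]
Step 17: x=[2.8689] v=[0.7876]
First v>=0 after going negative at step 17, time=1.7000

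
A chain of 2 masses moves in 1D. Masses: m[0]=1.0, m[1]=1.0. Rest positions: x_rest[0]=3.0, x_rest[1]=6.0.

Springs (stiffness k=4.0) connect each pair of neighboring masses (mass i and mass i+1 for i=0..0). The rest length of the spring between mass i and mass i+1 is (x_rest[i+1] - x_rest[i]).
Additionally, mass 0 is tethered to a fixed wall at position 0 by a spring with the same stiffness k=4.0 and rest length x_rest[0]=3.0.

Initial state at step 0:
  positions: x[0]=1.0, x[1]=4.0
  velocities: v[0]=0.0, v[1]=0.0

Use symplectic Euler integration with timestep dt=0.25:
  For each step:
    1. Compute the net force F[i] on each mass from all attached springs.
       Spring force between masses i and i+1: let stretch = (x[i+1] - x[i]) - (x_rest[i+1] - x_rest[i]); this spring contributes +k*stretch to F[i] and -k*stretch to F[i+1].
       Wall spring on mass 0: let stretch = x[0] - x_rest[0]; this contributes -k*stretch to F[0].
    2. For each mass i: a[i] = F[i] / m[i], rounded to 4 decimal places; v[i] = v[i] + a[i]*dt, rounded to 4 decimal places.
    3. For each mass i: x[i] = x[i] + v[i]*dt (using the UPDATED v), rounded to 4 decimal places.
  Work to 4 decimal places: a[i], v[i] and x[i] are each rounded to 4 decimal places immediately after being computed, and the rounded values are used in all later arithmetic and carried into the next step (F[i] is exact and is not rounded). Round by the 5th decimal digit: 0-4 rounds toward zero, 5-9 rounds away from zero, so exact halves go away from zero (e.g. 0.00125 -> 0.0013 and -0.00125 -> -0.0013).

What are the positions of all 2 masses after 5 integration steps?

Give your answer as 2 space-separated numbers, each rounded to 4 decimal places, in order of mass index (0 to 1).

Answer: 3.2774 6.2715

Derivation:
Step 0: x=[1.0000 4.0000] v=[0.0000 0.0000]
Step 1: x=[1.5000 4.0000] v=[2.0000 0.0000]
Step 2: x=[2.2500 4.1250] v=[3.0000 0.5000]
Step 3: x=[2.9063 4.5313] v=[2.6250 1.6250]
Step 4: x=[3.2422 5.2813] v=[1.3437 3.0000]
Step 5: x=[3.2774 6.2715] v=[0.1406 3.9609]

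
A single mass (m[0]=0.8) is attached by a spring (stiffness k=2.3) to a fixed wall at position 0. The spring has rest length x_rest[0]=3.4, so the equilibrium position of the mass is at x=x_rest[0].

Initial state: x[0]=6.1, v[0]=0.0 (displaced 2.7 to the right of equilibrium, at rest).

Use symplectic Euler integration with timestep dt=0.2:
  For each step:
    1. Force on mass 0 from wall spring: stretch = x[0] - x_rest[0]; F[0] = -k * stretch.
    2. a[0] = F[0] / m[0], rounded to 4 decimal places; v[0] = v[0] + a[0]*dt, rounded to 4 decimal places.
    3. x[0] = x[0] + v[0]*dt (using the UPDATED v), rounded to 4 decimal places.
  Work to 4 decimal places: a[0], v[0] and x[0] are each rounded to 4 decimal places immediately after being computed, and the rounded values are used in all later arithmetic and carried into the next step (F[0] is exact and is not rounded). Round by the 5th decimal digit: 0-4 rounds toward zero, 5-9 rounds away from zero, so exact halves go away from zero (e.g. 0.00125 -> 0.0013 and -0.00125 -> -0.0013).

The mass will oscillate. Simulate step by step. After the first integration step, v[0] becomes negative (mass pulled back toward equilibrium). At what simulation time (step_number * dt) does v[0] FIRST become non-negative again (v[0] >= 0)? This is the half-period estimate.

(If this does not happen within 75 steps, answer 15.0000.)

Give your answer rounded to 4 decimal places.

Step 0: x=[6.1000] v=[0.0000]
Step 1: x=[5.7895] v=[-1.5525]
Step 2: x=[5.2042] v=[-2.9265]
Step 3: x=[4.4114] v=[-3.9639]
Step 4: x=[3.5023] v=[-4.5455]
Step 5: x=[2.5814] v=[-4.6043]
Step 6: x=[1.7547] v=[-4.1336]
Step 7: x=[1.1172] v=[-3.1876]
Step 8: x=[0.7422] v=[-1.8750]
Step 9: x=[0.6728] v=[-0.3468]
Step 10: x=[0.9171] v=[1.2213]
First v>=0 after going negative at step 10, time=2.0000

Answer: 2.0000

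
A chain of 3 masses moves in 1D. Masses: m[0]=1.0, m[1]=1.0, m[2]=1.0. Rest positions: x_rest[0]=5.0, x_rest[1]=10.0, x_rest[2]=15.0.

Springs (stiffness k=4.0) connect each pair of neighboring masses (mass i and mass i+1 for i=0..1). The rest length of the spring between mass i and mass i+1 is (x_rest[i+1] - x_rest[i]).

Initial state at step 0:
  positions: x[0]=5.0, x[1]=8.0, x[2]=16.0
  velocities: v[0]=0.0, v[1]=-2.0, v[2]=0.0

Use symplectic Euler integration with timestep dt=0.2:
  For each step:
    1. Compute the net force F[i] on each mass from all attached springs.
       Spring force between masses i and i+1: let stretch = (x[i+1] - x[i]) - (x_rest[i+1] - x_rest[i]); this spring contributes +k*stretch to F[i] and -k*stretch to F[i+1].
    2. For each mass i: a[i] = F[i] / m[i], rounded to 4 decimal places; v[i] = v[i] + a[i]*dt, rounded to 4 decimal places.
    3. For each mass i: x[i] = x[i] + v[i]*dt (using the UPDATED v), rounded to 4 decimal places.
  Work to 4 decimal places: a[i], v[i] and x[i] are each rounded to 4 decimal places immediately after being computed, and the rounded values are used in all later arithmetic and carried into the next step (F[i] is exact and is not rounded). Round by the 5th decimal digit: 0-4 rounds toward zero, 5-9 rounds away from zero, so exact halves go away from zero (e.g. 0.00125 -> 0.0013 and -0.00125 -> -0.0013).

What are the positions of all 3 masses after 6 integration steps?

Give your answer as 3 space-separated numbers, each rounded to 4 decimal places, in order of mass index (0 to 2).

Step 0: x=[5.0000 8.0000 16.0000] v=[0.0000 -2.0000 0.0000]
Step 1: x=[4.6800 8.4000 15.5200] v=[-1.6000 2.0000 -2.4000]
Step 2: x=[4.1552 9.3440 14.7008] v=[-2.6240 4.7200 -4.0960]
Step 3: x=[3.6606 10.3149 13.8245] v=[-2.4730 4.8544 -4.3814]
Step 4: x=[3.4307 10.7826 13.1867] v=[-1.1496 2.3386 -3.1891]
Step 5: x=[3.5771 10.4587 12.9642] v=[0.7319 -1.6196 -1.1124]
Step 6: x=[4.0245 9.4346 13.1408] v=[2.2372 -5.1205 0.8832]

Answer: 4.0245 9.4346 13.1408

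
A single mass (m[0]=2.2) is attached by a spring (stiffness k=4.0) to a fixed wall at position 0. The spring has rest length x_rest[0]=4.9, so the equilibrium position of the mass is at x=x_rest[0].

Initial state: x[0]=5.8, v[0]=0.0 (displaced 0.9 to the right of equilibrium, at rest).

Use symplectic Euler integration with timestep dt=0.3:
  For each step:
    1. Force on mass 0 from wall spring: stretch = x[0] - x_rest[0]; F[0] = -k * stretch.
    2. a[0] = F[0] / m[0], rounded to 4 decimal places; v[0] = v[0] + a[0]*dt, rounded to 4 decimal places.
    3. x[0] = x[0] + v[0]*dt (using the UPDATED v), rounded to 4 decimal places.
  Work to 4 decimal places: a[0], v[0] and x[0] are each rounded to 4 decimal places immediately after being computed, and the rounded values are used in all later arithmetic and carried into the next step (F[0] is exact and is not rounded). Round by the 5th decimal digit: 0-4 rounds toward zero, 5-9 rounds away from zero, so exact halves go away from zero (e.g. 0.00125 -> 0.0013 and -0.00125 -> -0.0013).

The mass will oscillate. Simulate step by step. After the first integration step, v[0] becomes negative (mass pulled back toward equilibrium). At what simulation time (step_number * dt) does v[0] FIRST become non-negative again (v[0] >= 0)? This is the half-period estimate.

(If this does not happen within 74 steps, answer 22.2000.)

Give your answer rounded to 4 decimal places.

Answer: 2.4000

Derivation:
Step 0: x=[5.8000] v=[0.0000]
Step 1: x=[5.6527] v=[-0.4909]
Step 2: x=[5.3823] v=[-0.9015]
Step 3: x=[5.0329] v=[-1.1646]
Step 4: x=[4.6618] v=[-1.2371]
Step 5: x=[4.3296] v=[-1.1072]
Step 6: x=[4.0908] v=[-0.7961]
Step 7: x=[3.9844] v=[-0.3547]
Step 8: x=[4.0278] v=[0.1447]
First v>=0 after going negative at step 8, time=2.4000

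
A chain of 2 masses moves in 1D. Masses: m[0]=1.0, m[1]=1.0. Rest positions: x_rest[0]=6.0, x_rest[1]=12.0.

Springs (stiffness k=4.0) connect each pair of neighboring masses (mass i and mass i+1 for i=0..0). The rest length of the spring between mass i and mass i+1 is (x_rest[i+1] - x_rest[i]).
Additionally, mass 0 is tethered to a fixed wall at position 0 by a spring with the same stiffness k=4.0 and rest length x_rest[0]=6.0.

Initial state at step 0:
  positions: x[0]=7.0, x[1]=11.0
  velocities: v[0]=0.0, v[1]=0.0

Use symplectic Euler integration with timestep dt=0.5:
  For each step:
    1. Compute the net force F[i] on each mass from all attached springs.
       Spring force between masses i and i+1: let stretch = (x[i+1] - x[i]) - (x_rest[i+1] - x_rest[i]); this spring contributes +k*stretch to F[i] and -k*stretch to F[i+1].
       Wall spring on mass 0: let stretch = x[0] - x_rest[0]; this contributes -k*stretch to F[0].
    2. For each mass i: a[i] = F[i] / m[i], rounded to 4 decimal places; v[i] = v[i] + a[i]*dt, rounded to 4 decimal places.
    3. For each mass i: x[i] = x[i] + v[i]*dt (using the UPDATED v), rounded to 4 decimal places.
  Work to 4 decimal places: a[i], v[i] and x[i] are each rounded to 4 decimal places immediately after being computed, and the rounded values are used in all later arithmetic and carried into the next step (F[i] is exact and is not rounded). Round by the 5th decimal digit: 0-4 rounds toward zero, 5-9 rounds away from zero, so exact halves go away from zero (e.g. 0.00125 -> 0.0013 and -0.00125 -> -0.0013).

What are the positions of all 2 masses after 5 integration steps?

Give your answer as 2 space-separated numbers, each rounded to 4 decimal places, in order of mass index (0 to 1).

Step 0: x=[7.0000 11.0000] v=[0.0000 0.0000]
Step 1: x=[4.0000 13.0000] v=[-6.0000 4.0000]
Step 2: x=[6.0000 12.0000] v=[4.0000 -2.0000]
Step 3: x=[8.0000 11.0000] v=[4.0000 -2.0000]
Step 4: x=[5.0000 13.0000] v=[-6.0000 4.0000]
Step 5: x=[5.0000 13.0000] v=[0.0000 0.0000]

Answer: 5.0000 13.0000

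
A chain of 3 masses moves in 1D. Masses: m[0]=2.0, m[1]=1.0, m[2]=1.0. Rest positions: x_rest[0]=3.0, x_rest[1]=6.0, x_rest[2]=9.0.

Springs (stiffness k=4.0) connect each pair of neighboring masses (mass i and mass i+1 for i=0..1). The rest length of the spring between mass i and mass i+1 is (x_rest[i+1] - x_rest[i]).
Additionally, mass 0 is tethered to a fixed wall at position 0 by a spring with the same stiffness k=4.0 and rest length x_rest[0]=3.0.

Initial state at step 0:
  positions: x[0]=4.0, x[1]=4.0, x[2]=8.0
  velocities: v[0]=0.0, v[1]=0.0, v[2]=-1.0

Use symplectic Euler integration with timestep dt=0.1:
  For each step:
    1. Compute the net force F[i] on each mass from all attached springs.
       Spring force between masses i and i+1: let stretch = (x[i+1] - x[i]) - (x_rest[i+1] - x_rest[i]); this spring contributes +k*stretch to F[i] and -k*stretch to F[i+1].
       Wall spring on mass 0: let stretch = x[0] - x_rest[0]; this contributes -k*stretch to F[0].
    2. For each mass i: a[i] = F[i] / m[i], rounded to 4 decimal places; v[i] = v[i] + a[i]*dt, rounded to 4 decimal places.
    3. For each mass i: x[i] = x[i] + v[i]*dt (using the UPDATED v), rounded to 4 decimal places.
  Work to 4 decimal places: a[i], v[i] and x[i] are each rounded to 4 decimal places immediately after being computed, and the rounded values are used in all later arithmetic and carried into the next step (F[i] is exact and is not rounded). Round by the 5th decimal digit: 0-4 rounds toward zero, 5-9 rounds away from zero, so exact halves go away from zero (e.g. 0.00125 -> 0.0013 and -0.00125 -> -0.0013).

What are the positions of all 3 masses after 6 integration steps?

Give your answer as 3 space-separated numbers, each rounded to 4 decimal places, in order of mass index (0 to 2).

Answer: 2.7156 6.1698 7.1625

Derivation:
Step 0: x=[4.0000 4.0000 8.0000] v=[0.0000 0.0000 -1.0000]
Step 1: x=[3.9200 4.1600 7.8600] v=[-0.8000 1.6000 -1.4000]
Step 2: x=[3.7664 4.4584 7.6920] v=[-1.5360 2.9840 -1.6800]
Step 3: x=[3.5513 4.8585 7.5147] v=[-2.1509 4.0006 -1.7734]
Step 4: x=[3.2913 5.3125 7.3511] v=[-2.5997 4.5402 -1.6359]
Step 5: x=[3.0059 5.7672 7.2260] v=[-2.8537 4.5472 -1.2513]
Step 6: x=[2.7156 6.1698 7.1625] v=[-2.9026 4.0262 -0.6348]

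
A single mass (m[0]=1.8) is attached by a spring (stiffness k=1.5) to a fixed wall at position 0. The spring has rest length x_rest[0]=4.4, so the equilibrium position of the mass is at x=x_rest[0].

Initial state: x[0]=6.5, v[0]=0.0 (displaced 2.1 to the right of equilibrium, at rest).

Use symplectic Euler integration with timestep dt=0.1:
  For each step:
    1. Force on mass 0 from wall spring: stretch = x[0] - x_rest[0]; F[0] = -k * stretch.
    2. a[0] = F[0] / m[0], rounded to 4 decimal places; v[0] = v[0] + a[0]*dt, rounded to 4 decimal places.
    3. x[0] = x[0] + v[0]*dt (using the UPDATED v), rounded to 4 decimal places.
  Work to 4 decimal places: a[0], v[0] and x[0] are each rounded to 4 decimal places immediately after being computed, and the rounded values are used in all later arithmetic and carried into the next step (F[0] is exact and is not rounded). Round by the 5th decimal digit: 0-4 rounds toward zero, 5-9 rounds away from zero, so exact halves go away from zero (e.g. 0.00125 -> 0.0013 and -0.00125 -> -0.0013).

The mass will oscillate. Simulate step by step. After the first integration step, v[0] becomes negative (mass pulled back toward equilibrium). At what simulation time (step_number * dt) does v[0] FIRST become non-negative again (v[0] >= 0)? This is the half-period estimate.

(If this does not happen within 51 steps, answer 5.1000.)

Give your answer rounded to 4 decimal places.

Step 0: x=[6.5000] v=[0.0000]
Step 1: x=[6.4825] v=[-0.1750]
Step 2: x=[6.4477] v=[-0.3485]
Step 3: x=[6.3958] v=[-0.5191]
Step 4: x=[6.3273] v=[-0.6854]
Step 5: x=[6.2427] v=[-0.8460]
Step 6: x=[6.1427] v=[-0.9996]
Step 7: x=[6.0282] v=[-1.1448]
Step 8: x=[5.9002] v=[-1.2805]
Step 9: x=[5.7597] v=[-1.4055]
Step 10: x=[5.6078] v=[-1.5188]
Step 11: x=[5.4459] v=[-1.6195]
Step 12: x=[5.2752] v=[-1.7067]
Step 13: x=[5.0972] v=[-1.7796]
Step 14: x=[4.9134] v=[-1.8377]
Step 15: x=[4.7254] v=[-1.8805]
Step 16: x=[4.5346] v=[-1.9076]
Step 17: x=[4.3427] v=[-1.9188]
Step 18: x=[4.1513] v=[-1.9140]
Step 19: x=[3.9620] v=[-1.8933]
Step 20: x=[3.7763] v=[-1.8568]
Step 21: x=[3.5958] v=[-1.8048]
Step 22: x=[3.4220] v=[-1.7378]
Step 23: x=[3.2564] v=[-1.6563]
Step 24: x=[3.1003] v=[-1.5610]
Step 25: x=[2.9550] v=[-1.4527]
Step 26: x=[2.8218] v=[-1.3323]
Step 27: x=[2.7017] v=[-1.2008]
Step 28: x=[2.5958] v=[-1.0593]
Step 29: x=[2.5049] v=[-0.9090]
Step 30: x=[2.4298] v=[-0.7511]
Step 31: x=[2.3711] v=[-0.5869]
Step 32: x=[2.3293] v=[-0.4178]
Step 33: x=[2.3048] v=[-0.2452]
Step 34: x=[2.2977] v=[-0.0706]
Step 35: x=[2.3082] v=[0.1046]
First v>=0 after going negative at step 35, time=3.5000

Answer: 3.5000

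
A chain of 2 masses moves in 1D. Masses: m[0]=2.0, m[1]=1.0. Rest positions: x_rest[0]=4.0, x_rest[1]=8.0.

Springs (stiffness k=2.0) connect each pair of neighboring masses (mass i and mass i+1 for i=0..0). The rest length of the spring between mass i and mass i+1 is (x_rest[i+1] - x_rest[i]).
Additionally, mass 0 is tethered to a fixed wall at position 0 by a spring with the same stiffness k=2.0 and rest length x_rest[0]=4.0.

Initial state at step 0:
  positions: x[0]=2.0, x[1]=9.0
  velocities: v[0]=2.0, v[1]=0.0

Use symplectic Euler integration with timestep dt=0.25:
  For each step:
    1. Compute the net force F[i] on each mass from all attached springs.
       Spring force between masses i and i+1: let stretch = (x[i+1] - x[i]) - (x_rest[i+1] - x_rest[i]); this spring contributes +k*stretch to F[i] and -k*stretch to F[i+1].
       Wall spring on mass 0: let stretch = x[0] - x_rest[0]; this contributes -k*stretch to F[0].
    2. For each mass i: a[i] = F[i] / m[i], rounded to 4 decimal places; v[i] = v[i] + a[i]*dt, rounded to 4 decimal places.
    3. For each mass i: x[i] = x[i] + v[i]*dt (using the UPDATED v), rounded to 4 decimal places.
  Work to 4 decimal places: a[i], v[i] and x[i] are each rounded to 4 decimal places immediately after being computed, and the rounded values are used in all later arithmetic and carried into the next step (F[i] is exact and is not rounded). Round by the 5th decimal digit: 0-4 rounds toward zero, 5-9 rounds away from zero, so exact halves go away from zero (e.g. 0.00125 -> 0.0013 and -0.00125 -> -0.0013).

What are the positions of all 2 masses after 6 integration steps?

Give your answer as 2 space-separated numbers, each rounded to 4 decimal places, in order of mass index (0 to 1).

Step 0: x=[2.0000 9.0000] v=[2.0000 0.0000]
Step 1: x=[2.8125 8.6250] v=[3.2500 -1.5000]
Step 2: x=[3.8125 8.0234] v=[4.0000 -2.4063]
Step 3: x=[4.8374 7.3955] v=[4.0996 -2.5118]
Step 4: x=[5.7199 6.9478] v=[3.5298 -1.7909]
Step 5: x=[6.3216 6.8466] v=[2.4068 -0.4049]
Step 6: x=[6.5610 7.1798] v=[0.9577 1.3326]

Answer: 6.5610 7.1798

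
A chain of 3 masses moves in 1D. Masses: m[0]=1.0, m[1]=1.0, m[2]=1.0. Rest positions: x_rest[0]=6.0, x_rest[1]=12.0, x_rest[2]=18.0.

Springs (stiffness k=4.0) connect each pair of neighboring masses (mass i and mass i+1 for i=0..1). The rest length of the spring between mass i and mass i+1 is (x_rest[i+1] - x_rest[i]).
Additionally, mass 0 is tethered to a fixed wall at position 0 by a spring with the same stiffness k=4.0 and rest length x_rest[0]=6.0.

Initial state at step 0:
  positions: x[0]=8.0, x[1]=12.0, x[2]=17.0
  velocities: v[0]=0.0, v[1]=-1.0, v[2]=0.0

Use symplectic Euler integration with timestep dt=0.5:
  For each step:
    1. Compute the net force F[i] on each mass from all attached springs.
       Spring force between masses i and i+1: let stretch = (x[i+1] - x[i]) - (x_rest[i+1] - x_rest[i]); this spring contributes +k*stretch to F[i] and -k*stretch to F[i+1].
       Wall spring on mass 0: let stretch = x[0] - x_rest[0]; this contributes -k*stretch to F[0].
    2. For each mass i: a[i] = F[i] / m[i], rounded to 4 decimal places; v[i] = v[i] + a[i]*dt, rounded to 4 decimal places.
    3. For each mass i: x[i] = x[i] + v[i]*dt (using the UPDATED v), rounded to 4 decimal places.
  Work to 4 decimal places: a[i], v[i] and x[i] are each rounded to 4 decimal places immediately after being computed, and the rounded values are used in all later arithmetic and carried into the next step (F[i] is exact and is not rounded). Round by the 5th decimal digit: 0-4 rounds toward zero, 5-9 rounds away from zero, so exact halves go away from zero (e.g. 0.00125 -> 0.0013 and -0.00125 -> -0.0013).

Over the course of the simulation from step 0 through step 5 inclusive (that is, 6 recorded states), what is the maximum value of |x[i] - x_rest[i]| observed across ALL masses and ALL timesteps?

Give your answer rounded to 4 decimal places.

Answer: 2.5000

Derivation:
Step 0: x=[8.0000 12.0000 17.0000] v=[0.0000 -1.0000 0.0000]
Step 1: x=[4.0000 12.5000 18.0000] v=[-8.0000 1.0000 2.0000]
Step 2: x=[4.5000 10.0000 19.5000] v=[1.0000 -5.0000 3.0000]
Step 3: x=[6.0000 11.5000 17.5000] v=[3.0000 3.0000 -4.0000]
Step 4: x=[7.0000 13.5000 15.5000] v=[2.0000 4.0000 -4.0000]
Step 5: x=[7.5000 11.0000 17.5000] v=[1.0000 -5.0000 4.0000]
Max displacement = 2.5000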